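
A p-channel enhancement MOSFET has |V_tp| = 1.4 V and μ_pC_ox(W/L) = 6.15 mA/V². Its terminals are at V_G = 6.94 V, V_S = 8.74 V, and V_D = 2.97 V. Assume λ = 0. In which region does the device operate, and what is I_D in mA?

V_SG = V_S − V_G = 8.74 − 6.94 = 1.8 V; V_SD = V_S − V_D = 8.74 − 2.97 = 5.77 V.
V_ov = V_SG − |V_tp| = 1.8 − 1.4 = 0.4 V.
Since V_SD = 5.77 V ≥ V_ov = 0.4 V, the device is in saturation.
I_D = ½ k_p V_ov² = 0.5 × 6.15 × 0.4² = 0.492 mA.

Saturation; I_D = 0.492 mA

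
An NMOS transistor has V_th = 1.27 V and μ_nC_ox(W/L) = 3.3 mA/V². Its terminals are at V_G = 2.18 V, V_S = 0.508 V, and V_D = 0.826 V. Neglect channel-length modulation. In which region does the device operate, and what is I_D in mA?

Triode; I_D = 0.255 mA

V_GS = V_G − V_S = 2.18 − 0.508 = 1.67 V; V_DS = V_D − V_S = 0.826 − 0.508 = 0.318 V.
V_ov = V_GS − V_th = 1.67 − 1.27 = 0.402 V.
Since V_DS = 0.318 V < V_ov = 0.402 V, the device is in the triode region.
I_D = k_n [V_ov · V_DS − ½ V_DS²] = 3.3 × [0.402 × 0.318 − 0.5 × 0.318²] = 0.255 mA.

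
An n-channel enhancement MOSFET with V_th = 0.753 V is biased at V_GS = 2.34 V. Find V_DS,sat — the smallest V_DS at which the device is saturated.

V_DS,sat = 1.59 V

The boundary between triode and saturation is V_DS = V_GS − V_th = V_ov.
V_ov = 2.34 − 0.753 = 1.59 V.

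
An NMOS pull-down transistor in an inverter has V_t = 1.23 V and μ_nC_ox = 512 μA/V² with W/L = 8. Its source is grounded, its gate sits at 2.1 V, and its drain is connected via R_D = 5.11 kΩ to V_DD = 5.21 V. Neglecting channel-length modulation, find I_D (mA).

V_GS = V_G = 2.1 V, so V_ov = 2.1 − 1.23 = 0.87 V.
k_n = μ_nC_ox · (W/L) = 4.096 mA/V².
Assume saturation: I_D = ½ k_n V_ov² = 0.5 × 4.096 × 0.87² = 1.55 mA, giving V_DS = V_DD − I_D R_D = 5.21 − 1.55 × 5.11 = -2.71 V.
But -2.71 V < V_ov = 0.87 V, so the device is actually in triode.
In triode I_D = k_n[V_ov V_DS − ½ V_DS²] and I_D = (V_DD − V_DS)/R_D. Equating: 10.5 V_DS² − 19.21 V_DS + 5.21 = 0, giving V_DS = 0.331 V (the root below V_ov).
I_D = (5.21 − 0.331) / 5.11 = 0.955 mA.

I_D = 0.955 mA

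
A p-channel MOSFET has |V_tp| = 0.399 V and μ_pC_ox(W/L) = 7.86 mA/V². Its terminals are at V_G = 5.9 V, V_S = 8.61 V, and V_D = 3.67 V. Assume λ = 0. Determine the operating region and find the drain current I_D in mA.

Saturation; I_D = 21.0 mA

V_SG = V_S − V_G = 8.61 − 5.9 = 2.71 V; V_SD = V_S − V_D = 8.61 − 3.67 = 4.94 V.
V_ov = V_SG − |V_tp| = 2.71 − 0.399 = 2.31 V.
Since V_SD = 4.94 V ≥ V_ov = 2.31 V, the device is in saturation.
I_D = ½ k_p V_ov² = 0.5 × 7.86 × 2.31² = 21 mA.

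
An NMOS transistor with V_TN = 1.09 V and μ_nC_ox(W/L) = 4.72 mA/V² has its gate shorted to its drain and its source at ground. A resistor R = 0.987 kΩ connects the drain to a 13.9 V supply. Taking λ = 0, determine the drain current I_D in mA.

I_D = 10.8 mA

With gate tied to drain, V_GS = V_DS ≥ V_GS − V_TN, so the device is in saturation.
KCL at the drain: ½ k_n (V_GS − V_TN)² = (V_DD − V_GS)/R.
Let x = V_GS − 1.09. Then 2.33 x² + x − 12.81 = 0, giving x = 2.14 V (positive root), so V_GS = 3.23 V.
I_D = (V_DD − V_GS)/R = (13.9 − 3.23) / 0.987 = 10.8 mA.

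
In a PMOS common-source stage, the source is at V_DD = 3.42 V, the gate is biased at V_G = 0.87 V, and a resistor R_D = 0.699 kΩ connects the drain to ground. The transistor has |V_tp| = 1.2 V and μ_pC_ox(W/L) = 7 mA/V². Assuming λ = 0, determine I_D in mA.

I_D = 4.11 mA

V_SG = V_DD − V_G = 3.42 − 0.87 = 2.55 V, so V_ov = 2.55 − 1.2 = 1.35 V.
Assume saturation: I_D = ½ k_p V_ov² = 0.5 × 7 × 1.35² = 6.38 mA, giving V_SD = V_DD − I_D R_D = 3.42 − 6.38 × 0.699 = -1.04 V.
But -1.04 V < V_ov = 1.35 V, so the device is actually in triode.
In triode I_D = k_p[V_ov V_SD − ½ V_SD²] and I_D = (V_DD − V_SD)/R_D. Equating: 2.45 V_SD² − 7.606 V_SD + 3.42 = 0, giving V_SD = 0.545 V (the root below V_ov).
I_D = (3.42 − 0.545) / 0.699 = 4.11 mA.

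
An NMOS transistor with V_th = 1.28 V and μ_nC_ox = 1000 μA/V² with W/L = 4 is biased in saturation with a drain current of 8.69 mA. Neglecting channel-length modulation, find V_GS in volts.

k_n = μ_nC_ox · (W/L) = 4 mA/V².
In saturation I_D = ½ k_n (V_GS − V_th)², so V_GS − V_th = √(2 I_D / k_n) = √(2 × 8.69 / 4) = 2.08 V.
V_GS = 1.28 + 2.08 = 3.36 V.

V_GS = 3.36 V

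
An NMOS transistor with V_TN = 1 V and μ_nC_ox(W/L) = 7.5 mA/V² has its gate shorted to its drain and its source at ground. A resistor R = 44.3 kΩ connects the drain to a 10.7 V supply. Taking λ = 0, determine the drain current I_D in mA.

With gate tied to drain, V_GS = V_DS ≥ V_GS − V_TN, so the device is in saturation.
KCL at the drain: ½ k_n (V_GS − V_TN)² = (V_DD − V_GS)/R.
Let x = V_GS − 1. Then 166 x² + x − 9.7 = 0, giving x = 0.239 V (positive root), so V_GS = 1.24 V.
I_D = (V_DD − V_GS)/R = (10.7 − 1.24) / 44.3 = 0.214 mA.

I_D = 0.214 mA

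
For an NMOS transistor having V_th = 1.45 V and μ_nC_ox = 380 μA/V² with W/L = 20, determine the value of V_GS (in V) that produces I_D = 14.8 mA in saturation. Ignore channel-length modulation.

k_n = μ_nC_ox · (W/L) = 7.6 mA/V².
In saturation I_D = ½ k_n (V_GS − V_th)², so V_GS − V_th = √(2 I_D / k_n) = √(2 × 14.8 / 7.6) = 1.97 V.
V_GS = 1.45 + 1.97 = 3.42 V.

V_GS = 3.42 V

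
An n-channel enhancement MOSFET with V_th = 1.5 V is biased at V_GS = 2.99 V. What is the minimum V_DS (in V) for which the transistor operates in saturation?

V_DS,sat = 1.49 V

The boundary between triode and saturation is V_DS = V_GS − V_th = V_ov.
V_ov = 2.99 − 1.5 = 1.49 V.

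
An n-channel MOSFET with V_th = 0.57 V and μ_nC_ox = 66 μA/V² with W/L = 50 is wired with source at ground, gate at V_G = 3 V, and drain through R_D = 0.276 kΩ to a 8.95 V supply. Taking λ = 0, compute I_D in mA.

I_D = 9.74 mA

V_GS = V_G = 3 V, so V_ov = 3 − 0.57 = 2.43 V.
k_n = μ_nC_ox · (W/L) = 3.3 mA/V².
Assume saturation: I_D = ½ k_n V_ov² = 0.5 × 3.3 × 2.43² = 9.74 mA, giving V_DS = V_DD − I_D R_D = 8.95 − 9.74 × 0.276 = 6.26 V.
V_DS = 6.26 V ≥ V_ov = 2.43 V, confirming saturation.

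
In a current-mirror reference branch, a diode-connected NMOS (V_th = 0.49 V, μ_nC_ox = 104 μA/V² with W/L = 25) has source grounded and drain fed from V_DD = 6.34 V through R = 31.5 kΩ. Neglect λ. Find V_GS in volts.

V_GS = 0.856 V

With gate tied to drain, V_GS = V_DS ≥ V_GS − V_th, so the device is in saturation.
k_n = μ_nC_ox · (W/L) = 2.6 mA/V².
KCL at the drain: ½ k_n (V_GS − V_th)² = (V_DD − V_GS)/R.
Let x = V_GS − 0.49. Then 41 x² + x − 5.85 = 0, giving x = 0.366 V (positive root), so V_GS = 0.856 V.
I_D = (V_DD − V_GS)/R = (6.34 − 0.856) / 31.5 = 0.174 mA.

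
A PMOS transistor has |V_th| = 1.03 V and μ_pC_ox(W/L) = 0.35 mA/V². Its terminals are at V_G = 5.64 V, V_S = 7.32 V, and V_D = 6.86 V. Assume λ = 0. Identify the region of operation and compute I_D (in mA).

Triode; I_D = 0.0676 mA

V_SG = V_S − V_G = 7.32 − 5.64 = 1.68 V; V_SD = V_S − V_D = 7.32 − 6.86 = 0.46 V.
V_ov = V_SG − |V_th| = 1.68 − 1.03 = 0.65 V.
Since V_SD = 0.46 V < V_ov = 0.65 V, the device is in the triode region.
I_D = k_p [V_ov · V_SD − ½ V_SD²] = 0.35 × [0.65 × 0.46 − 0.5 × 0.46²] = 0.0676 mA.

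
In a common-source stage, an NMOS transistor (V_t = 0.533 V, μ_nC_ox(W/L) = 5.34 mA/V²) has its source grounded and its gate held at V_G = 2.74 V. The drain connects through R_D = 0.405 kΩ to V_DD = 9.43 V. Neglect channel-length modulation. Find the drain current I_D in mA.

V_GS = V_G = 2.74 V, so V_ov = 2.74 − 0.533 = 2.21 V.
Assume saturation: I_D = ½ k_n V_ov² = 0.5 × 5.34 × 2.21² = 13 mA, giving V_DS = V_DD − I_D R_D = 9.43 − 13 × 0.405 = 4.16 V.
V_DS = 4.16 V ≥ V_ov = 2.21 V, confirming saturation.

I_D = 13.0 mA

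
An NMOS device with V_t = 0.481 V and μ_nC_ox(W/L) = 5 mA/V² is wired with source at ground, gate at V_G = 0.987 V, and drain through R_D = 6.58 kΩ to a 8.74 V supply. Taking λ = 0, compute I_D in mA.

V_GS = V_G = 0.987 V, so V_ov = 0.987 − 0.481 = 0.506 V.
Assume saturation: I_D = ½ k_n V_ov² = 0.5 × 5 × 0.506² = 0.64 mA, giving V_DS = V_DD − I_D R_D = 8.74 − 0.64 × 6.58 = 4.53 V.
V_DS = 4.53 V ≥ V_ov = 0.506 V, confirming saturation.

I_D = 0.640 mA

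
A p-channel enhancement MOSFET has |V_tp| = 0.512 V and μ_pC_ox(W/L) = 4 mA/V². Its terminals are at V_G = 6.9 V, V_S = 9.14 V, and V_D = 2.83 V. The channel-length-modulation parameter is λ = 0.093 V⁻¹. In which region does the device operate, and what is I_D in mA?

Saturation; I_D = 9.48 mA

V_SG = V_S − V_G = 9.14 − 6.9 = 2.24 V; V_SD = V_S − V_D = 9.14 − 2.83 = 6.31 V.
V_ov = V_SG − |V_tp| = 2.24 − 0.512 = 1.73 V.
Since V_SD = 6.31 V ≥ V_ov = 1.73 V, the device is in saturation.
I_D = ½ k_p V_ov² (1 + λ V_SD) = 0.5 × 4 × 1.73² × (1 + 0.093 × 6.31) = 9.48 mA.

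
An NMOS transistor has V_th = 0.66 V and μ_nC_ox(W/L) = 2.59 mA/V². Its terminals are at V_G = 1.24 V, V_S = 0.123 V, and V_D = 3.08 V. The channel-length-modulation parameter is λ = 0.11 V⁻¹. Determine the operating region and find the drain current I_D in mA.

Saturation; I_D = 0.358 mA

V_GS = V_G − V_S = 1.24 − 0.123 = 1.12 V; V_DS = V_D − V_S = 3.08 − 0.123 = 2.96 V.
V_ov = V_GS − V_th = 1.12 − 0.66 = 0.457 V.
Since V_DS = 2.96 V ≥ V_ov = 0.457 V, the device is in saturation.
I_D = ½ k_n V_ov² (1 + λ V_DS) = 0.5 × 2.59 × 0.457² × (1 + 0.11 × 2.96) = 0.358 mA.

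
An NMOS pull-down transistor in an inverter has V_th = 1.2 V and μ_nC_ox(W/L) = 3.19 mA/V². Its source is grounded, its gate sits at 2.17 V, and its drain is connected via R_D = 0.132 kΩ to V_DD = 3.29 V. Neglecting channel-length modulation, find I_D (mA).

I_D = 1.50 mA

V_GS = V_G = 2.17 V, so V_ov = 2.17 − 1.2 = 0.97 V.
Assume saturation: I_D = ½ k_n V_ov² = 0.5 × 3.19 × 0.97² = 1.5 mA, giving V_DS = V_DD − I_D R_D = 3.29 − 1.5 × 0.132 = 3.09 V.
V_DS = 3.09 V ≥ V_ov = 0.97 V, confirming saturation.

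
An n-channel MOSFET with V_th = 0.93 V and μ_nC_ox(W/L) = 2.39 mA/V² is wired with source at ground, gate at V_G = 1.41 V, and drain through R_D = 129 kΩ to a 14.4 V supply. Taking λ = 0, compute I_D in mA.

V_GS = V_G = 1.41 V, so V_ov = 1.41 − 0.93 = 0.48 V.
Assume saturation: I_D = ½ k_n V_ov² = 0.5 × 2.39 × 0.48² = 0.275 mA, giving V_DS = V_DD − I_D R_D = 14.4 − 0.275 × 129 = -21.1 V.
But -21.1 V < V_ov = 0.48 V, so the device is actually in triode.
In triode I_D = k_n[V_ov V_DS − ½ V_DS²] and I_D = (V_DD − V_DS)/R_D. Equating: 154 V_DS² − 149 V_DS + 14.4 = 0, giving V_DS = 0.109 V (the root below V_ov).
I_D = (14.4 − 0.109) / 129 = 0.111 mA.

I_D = 0.111 mA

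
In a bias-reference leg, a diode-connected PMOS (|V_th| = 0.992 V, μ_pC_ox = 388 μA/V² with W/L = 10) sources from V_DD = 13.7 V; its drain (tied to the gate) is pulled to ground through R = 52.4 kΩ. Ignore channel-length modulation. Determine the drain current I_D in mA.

I_D = 0.236 mA

With gate tied to drain, V_SG = V_SD ≥ V_SG − |V_th|, so the device is in saturation.
k_p = μ_pC_ox · (W/L) = 3.88 mA/V².
KCL at the drain: ½ k_p (V_SG − |V_th|)² = (V_DD − V_SG)/R.
Let x = V_SG − 0.992. Then 102 x² + x − 12.71 = 0, giving x = 0.349 V (positive root), so V_SG = 1.34 V.
I_D = (V_DD − V_SG)/R = (13.7 − 1.34) / 52.4 = 0.236 mA.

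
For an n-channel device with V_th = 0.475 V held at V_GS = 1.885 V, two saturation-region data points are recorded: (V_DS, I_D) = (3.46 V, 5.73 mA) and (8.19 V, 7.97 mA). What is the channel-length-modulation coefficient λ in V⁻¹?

With V_GS fixed, I_D ∝ (1 + λ V_DS) in saturation, so I_D2/I_D1 = (1 + λ V_DS2)/(1 + λ V_DS1).
7.97/5.73 = 1.391 = (1 + 8.19 λ)/(1 + 3.46 λ).
Solving: λ (I_D1 V_DS2 − I_D2 V_DS1) = I_D2 − I_D1, so λ = (7.97 − 5.73) / (5.73 × 8.19 − 7.97 × 3.46) = 2.24 / 19.4 = 0.116 V⁻¹.

λ = 0.116 V⁻¹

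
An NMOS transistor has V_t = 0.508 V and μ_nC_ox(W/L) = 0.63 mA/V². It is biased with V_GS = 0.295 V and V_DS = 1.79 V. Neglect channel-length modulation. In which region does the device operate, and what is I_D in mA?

Cutoff; I_D = 0 mA

V_GS = 0.295 V < V_t = 0.508 V, so the transistor is in cutoff.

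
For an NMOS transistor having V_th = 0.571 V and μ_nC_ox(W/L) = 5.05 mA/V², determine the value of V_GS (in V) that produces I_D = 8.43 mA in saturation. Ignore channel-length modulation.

In saturation I_D = ½ k_n (V_GS − V_th)², so V_GS − V_th = √(2 I_D / k_n) = √(2 × 8.43 / 5.05) = 1.83 V.
V_GS = 0.571 + 1.83 = 2.4 V.

V_GS = 2.40 V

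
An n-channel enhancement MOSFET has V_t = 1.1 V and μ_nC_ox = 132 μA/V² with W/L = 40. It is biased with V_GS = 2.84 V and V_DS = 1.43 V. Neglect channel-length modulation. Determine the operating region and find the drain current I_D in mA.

k_n = μ_nC_ox · (W/L) = 5.28 mA/V².
V_ov = V_GS − V_t = 2.84 − 1.1 = 1.74 V.
Since V_DS = 1.43 V < V_ov = 1.74 V, the device is in the triode region.
I_D = k_n [V_ov · V_DS − ½ V_DS²] = 5.28 × [1.74 × 1.43 − 0.5 × 1.43²] = 7.74 mA.

Triode; I_D = 7.74 mA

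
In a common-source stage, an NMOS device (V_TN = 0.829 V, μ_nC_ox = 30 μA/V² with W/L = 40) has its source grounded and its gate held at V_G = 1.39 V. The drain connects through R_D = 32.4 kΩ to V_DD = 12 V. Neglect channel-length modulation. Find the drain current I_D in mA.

I_D = 0.189 mA

V_GS = V_G = 1.39 V, so V_ov = 1.39 − 0.829 = 0.561 V.
k_n = μ_nC_ox · (W/L) = 1.2 mA/V².
Assume saturation: I_D = ½ k_n V_ov² = 0.5 × 1.2 × 0.561² = 0.189 mA, giving V_DS = V_DD − I_D R_D = 12 − 0.189 × 32.4 = 5.88 V.
V_DS = 5.88 V ≥ V_ov = 0.561 V, confirming saturation.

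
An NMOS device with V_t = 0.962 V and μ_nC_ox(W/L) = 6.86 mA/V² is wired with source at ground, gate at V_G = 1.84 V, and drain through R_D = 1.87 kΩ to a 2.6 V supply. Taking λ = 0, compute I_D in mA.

V_GS = V_G = 1.84 V, so V_ov = 1.84 − 0.962 = 0.878 V.
Assume saturation: I_D = ½ k_n V_ov² = 0.5 × 6.86 × 0.878² = 2.64 mA, giving V_DS = V_DD − I_D R_D = 2.6 − 2.64 × 1.87 = -2.34 V.
But -2.34 V < V_ov = 0.878 V, so the device is actually in triode.
In triode I_D = k_n[V_ov V_DS − ½ V_DS²] and I_D = (V_DD − V_DS)/R_D. Equating: 6.41 V_DS² − 12.26 V_DS + 2.6 = 0, giving V_DS = 0.243 V (the root below V_ov).
I_D = (2.6 − 0.243) / 1.87 = 1.26 mA.

I_D = 1.26 mA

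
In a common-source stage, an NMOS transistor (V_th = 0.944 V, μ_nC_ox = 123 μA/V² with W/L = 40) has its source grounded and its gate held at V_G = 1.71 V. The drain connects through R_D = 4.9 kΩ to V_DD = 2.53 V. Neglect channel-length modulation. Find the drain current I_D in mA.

I_D = 0.487 mA

V_GS = V_G = 1.71 V, so V_ov = 1.71 − 0.944 = 0.766 V.
k_n = μ_nC_ox · (W/L) = 4.92 mA/V².
Assume saturation: I_D = ½ k_n V_ov² = 0.5 × 4.92 × 0.766² = 1.44 mA, giving V_DS = V_DD − I_D R_D = 2.53 − 1.44 × 4.9 = -4.54 V.
But -4.54 V < V_ov = 0.766 V, so the device is actually in triode.
In triode I_D = k_n[V_ov V_DS − ½ V_DS²] and I_D = (V_DD − V_DS)/R_D. Equating: 12.1 V_DS² − 19.47 V_DS + 2.53 = 0, giving V_DS = 0.143 V (the root below V_ov).
I_D = (2.53 − 0.143) / 4.9 = 0.487 mA.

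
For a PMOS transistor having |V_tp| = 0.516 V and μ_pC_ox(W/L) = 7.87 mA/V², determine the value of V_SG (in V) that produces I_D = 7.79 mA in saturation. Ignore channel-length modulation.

In saturation I_D = ½ k_p (V_SG − |V_tp|)², so V_SG − |V_tp| = √(2 I_D / k_p) = √(2 × 7.79 / 7.87) = 1.41 V.
V_SG = 0.516 + 1.41 = 1.92 V.

V_SG = 1.92 V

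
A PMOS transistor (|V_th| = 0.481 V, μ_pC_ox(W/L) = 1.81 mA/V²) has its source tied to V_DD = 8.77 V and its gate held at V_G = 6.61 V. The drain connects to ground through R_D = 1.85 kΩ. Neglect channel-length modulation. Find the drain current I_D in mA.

I_D = 2.55 mA

V_SG = V_DD − V_G = 8.77 − 6.61 = 2.16 V, so V_ov = 2.16 − 0.481 = 1.68 V.
Assume saturation: I_D = ½ k_p V_ov² = 0.5 × 1.81 × 1.68² = 2.55 mA, giving V_SD = V_DD − I_D R_D = 8.77 − 2.55 × 1.85 = 4.05 V.
V_SD = 4.05 V ≥ V_ov = 1.68 V, confirming saturation.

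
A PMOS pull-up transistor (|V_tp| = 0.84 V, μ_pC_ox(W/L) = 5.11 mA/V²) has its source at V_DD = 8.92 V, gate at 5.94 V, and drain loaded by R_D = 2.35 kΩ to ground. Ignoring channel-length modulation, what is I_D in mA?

I_D = 3.64 mA

V_SG = V_DD − V_G = 8.92 − 5.94 = 2.98 V, so V_ov = 2.98 − 0.84 = 2.14 V.
Assume saturation: I_D = ½ k_p V_ov² = 0.5 × 5.11 × 2.14² = 11.7 mA, giving V_SD = V_DD − I_D R_D = 8.92 − 11.7 × 2.35 = -18.6 V.
But -18.6 V < V_ov = 2.14 V, so the device is actually in triode.
In triode I_D = k_p[V_ov V_SD − ½ V_SD²] and I_D = (V_DD − V_SD)/R_D. Equating: 6 V_SD² − 26.7 V_SD + 8.92 = 0, giving V_SD = 0.364 V (the root below V_ov).
I_D = (8.92 − 0.364) / 2.35 = 3.64 mA.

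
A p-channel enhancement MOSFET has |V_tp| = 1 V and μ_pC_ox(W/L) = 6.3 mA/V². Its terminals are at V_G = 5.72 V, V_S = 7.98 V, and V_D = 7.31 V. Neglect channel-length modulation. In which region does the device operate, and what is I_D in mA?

V_SG = V_S − V_G = 7.98 − 5.72 = 2.26 V; V_SD = V_S − V_D = 7.98 − 7.31 = 0.67 V.
V_ov = V_SG − |V_tp| = 2.26 − 1 = 1.26 V.
Since V_SD = 0.67 V < V_ov = 1.26 V, the device is in the triode region.
I_D = k_p [V_ov · V_SD − ½ V_SD²] = 6.3 × [1.26 × 0.67 − 0.5 × 0.67²] = 3.9 mA.

Triode; I_D = 3.90 mA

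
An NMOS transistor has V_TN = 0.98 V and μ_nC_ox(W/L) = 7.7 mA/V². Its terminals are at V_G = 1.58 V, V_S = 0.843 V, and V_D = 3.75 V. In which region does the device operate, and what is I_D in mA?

Cutoff; I_D = 0 mA

V_GS = V_G − V_S = 1.58 − 0.843 = 0.737 V; V_DS = V_D − V_S = 3.75 − 0.843 = 2.91 V.
V_GS = 0.737 V < V_TN = 0.98 V, so the transistor is in cutoff.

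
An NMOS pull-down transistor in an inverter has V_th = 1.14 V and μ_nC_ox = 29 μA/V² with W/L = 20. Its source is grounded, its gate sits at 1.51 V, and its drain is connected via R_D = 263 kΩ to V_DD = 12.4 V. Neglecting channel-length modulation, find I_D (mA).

I_D = 0.0397 mA

V_GS = V_G = 1.51 V, so V_ov = 1.51 − 1.14 = 0.37 V.
k_n = μ_nC_ox · (W/L) = 0.58 mA/V².
Assume saturation: I_D = ½ k_n V_ov² = 0.5 × 0.58 × 0.37² = 0.0397 mA, giving V_DS = V_DD − I_D R_D = 12.4 − 0.0397 × 263 = 1.96 V.
V_DS = 1.96 V ≥ V_ov = 0.37 V, confirming saturation.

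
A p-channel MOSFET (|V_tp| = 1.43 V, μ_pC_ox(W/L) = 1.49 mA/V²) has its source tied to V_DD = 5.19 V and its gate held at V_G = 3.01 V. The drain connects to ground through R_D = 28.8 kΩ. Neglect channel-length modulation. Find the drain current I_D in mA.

V_SG = V_DD − V_G = 5.19 − 3.01 = 2.18 V, so V_ov = 2.18 − 1.43 = 0.75 V.
Assume saturation: I_D = ½ k_p V_ov² = 0.5 × 1.49 × 0.75² = 0.419 mA, giving V_SD = V_DD − I_D R_D = 5.19 − 0.419 × 28.8 = -6.88 V.
But -6.88 V < V_ov = 0.75 V, so the device is actually in triode.
In triode I_D = k_p[V_ov V_SD − ½ V_SD²] and I_D = (V_DD − V_SD)/R_D. Equating: 21.5 V_SD² − 33.18 V_SD + 5.19 = 0, giving V_SD = 0.177 V (the root below V_ov).
I_D = (5.19 − 0.177) / 28.8 = 0.174 mA.

I_D = 0.174 mA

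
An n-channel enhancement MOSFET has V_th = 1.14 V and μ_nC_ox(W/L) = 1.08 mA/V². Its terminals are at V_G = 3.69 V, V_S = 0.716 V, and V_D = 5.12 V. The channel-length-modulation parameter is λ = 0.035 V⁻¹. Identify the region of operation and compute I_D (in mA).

Saturation; I_D = 2.10 mA

V_GS = V_G − V_S = 3.69 − 0.716 = 2.97 V; V_DS = V_D − V_S = 5.12 − 0.716 = 4.4 V.
V_ov = V_GS − V_th = 2.97 − 1.14 = 1.83 V.
Since V_DS = 4.4 V ≥ V_ov = 1.83 V, the device is in saturation.
I_D = ½ k_n V_ov² (1 + λ V_DS) = 0.5 × 1.08 × 1.83² × (1 + 0.035 × 4.4) = 2.1 mA.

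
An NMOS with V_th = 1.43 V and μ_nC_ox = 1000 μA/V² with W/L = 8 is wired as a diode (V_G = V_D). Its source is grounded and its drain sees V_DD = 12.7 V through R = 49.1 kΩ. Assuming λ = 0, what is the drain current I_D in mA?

With gate tied to drain, V_GS = V_DS ≥ V_GS − V_th, so the device is in saturation.
k_n = μ_nC_ox · (W/L) = 8 mA/V².
KCL at the drain: ½ k_n (V_GS − V_th)² = (V_DD − V_GS)/R.
Let x = V_GS − 1.43. Then 196 x² + x − 11.27 = 0, giving x = 0.237 V (positive root), so V_GS = 1.67 V.
I_D = (V_DD − V_GS)/R = (12.7 − 1.67) / 49.1 = 0.225 mA.

I_D = 0.225 mA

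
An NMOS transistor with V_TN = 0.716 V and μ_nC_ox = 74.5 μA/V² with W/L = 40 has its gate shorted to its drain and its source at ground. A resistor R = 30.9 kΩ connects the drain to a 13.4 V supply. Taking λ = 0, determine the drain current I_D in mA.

With gate tied to drain, V_GS = V_DS ≥ V_GS − V_TN, so the device is in saturation.
k_n = μ_nC_ox · (W/L) = 2.98 mA/V².
KCL at the drain: ½ k_n (V_GS − V_TN)² = (V_DD − V_GS)/R.
Let x = V_GS − 0.716. Then 46 x² + x − 12.68 = 0, giving x = 0.514 V (positive root), so V_GS = 1.23 V.
I_D = (V_DD − V_GS)/R = (13.4 − 1.23) / 30.9 = 0.394 mA.

I_D = 0.394 mA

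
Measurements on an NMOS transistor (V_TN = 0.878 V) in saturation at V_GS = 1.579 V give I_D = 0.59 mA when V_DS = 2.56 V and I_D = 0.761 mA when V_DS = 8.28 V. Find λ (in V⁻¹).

λ = 0.0582 V⁻¹

With V_GS fixed, I_D ∝ (1 + λ V_DS) in saturation, so I_D2/I_D1 = (1 + λ V_DS2)/(1 + λ V_DS1).
0.761/0.59 = 1.29 = (1 + 8.28 λ)/(1 + 2.56 λ).
Solving: λ (I_D1 V_DS2 − I_D2 V_DS1) = I_D2 − I_D1, so λ = (0.761 − 0.59) / (0.59 × 8.28 − 0.761 × 2.56) = 0.171 / 2.94 = 0.0582 V⁻¹.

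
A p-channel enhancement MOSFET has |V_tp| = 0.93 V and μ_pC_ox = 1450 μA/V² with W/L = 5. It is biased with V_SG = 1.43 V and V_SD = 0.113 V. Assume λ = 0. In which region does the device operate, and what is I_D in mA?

k_p = μ_pC_ox · (W/L) = 7.25 mA/V².
V_ov = V_SG − |V_tp| = 1.43 − 0.93 = 0.5 V.
Since V_SD = 0.113 V < V_ov = 0.5 V, the device is in the triode region.
I_D = k_p [V_ov · V_SD − ½ V_SD²] = 7.25 × [0.5 × 0.113 − 0.5 × 0.113²] = 0.363 mA.

Triode; I_D = 0.363 mA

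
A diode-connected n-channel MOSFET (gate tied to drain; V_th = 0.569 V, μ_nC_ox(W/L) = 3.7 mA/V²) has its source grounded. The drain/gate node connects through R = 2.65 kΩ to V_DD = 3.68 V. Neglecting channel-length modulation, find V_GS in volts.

With gate tied to drain, V_GS = V_DS ≥ V_GS − V_th, so the device is in saturation.
KCL at the drain: ½ k_n (V_GS − V_th)² = (V_DD − V_GS)/R.
Let x = V_GS − 0.569. Then 4.9 x² + x − 3.111 = 0, giving x = 0.701 V (positive root), so V_GS = 1.27 V.
I_D = (V_DD − V_GS)/R = (3.68 − 1.27) / 2.65 = 0.909 mA.

V_GS = 1.27 V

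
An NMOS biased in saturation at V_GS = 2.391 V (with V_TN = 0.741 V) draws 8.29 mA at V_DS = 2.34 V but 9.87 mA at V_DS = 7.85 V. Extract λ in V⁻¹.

λ = 0.0376 V⁻¹

With V_GS fixed, I_D ∝ (1 + λ V_DS) in saturation, so I_D2/I_D1 = (1 + λ V_DS2)/(1 + λ V_DS1).
9.87/8.29 = 1.191 = (1 + 7.85 λ)/(1 + 2.34 λ).
Solving: λ (I_D1 V_DS2 − I_D2 V_DS1) = I_D2 − I_D1, so λ = (9.87 − 8.29) / (8.29 × 7.85 − 9.87 × 2.34) = 1.58 / 42 = 0.0376 V⁻¹.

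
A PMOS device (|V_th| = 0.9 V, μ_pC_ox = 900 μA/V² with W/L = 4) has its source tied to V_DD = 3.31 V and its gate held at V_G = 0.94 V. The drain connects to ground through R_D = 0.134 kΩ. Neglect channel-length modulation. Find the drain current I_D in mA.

I_D = 3.89 mA

V_SG = V_DD − V_G = 3.31 − 0.94 = 2.37 V, so V_ov = 2.37 − 0.9 = 1.47 V.
k_p = μ_pC_ox · (W/L) = 3.6 mA/V².
Assume saturation: I_D = ½ k_p V_ov² = 0.5 × 3.6 × 1.47² = 3.89 mA, giving V_SD = V_DD − I_D R_D = 3.31 − 3.89 × 0.134 = 2.79 V.
V_SD = 2.79 V ≥ V_ov = 1.47 V, confirming saturation.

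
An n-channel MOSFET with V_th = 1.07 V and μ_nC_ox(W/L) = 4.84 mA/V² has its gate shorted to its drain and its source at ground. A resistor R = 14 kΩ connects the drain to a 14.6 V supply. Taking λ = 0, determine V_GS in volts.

V_GS = 1.69 V

With gate tied to drain, V_GS = V_DS ≥ V_GS − V_th, so the device is in saturation.
KCL at the drain: ½ k_n (V_GS − V_th)² = (V_DD − V_GS)/R.
Let x = V_GS − 1.07. Then 33.9 x² + x − 13.53 = 0, giving x = 0.617 V (positive root), so V_GS = 1.69 V.
I_D = (V_DD − V_GS)/R = (14.6 − 1.69) / 14 = 0.922 mA.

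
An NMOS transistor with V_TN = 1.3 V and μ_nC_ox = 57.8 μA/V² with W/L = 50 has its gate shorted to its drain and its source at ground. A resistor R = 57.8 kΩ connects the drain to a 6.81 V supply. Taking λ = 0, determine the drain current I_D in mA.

With gate tied to drain, V_GS = V_DS ≥ V_GS − V_TN, so the device is in saturation.
k_n = μ_nC_ox · (W/L) = 2.89 mA/V².
KCL at the drain: ½ k_n (V_GS − V_TN)² = (V_DD − V_GS)/R.
Let x = V_GS − 1.3. Then 83.5 x² + x − 5.51 = 0, giving x = 0.251 V (positive root), so V_GS = 1.55 V.
I_D = (V_DD − V_GS)/R = (6.81 − 1.55) / 57.8 = 0.091 mA.

I_D = 0.0910 mA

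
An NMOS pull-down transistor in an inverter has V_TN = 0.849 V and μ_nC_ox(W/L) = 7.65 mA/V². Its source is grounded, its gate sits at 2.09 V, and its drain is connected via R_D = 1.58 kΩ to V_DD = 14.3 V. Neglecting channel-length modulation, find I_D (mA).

I_D = 5.89 mA

V_GS = V_G = 2.09 V, so V_ov = 2.09 − 0.849 = 1.24 V.
Assume saturation: I_D = ½ k_n V_ov² = 0.5 × 7.65 × 1.24² = 5.89 mA, giving V_DS = V_DD − I_D R_D = 14.3 − 5.89 × 1.58 = 4.99 V.
V_DS = 4.99 V ≥ V_ov = 1.24 V, confirming saturation.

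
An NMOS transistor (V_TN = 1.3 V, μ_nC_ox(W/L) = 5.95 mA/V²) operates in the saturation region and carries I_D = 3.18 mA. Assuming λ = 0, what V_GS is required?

In saturation I_D = ½ k_n (V_GS − V_TN)², so V_GS − V_TN = √(2 I_D / k_n) = √(2 × 3.18 / 5.95) = 1.03 V.
V_GS = 1.3 + 1.03 = 2.33 V.

V_GS = 2.33 V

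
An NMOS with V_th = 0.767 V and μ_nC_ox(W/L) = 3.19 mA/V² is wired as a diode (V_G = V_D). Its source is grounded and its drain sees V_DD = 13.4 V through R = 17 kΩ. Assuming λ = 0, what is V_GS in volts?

V_GS = 1.43 V

With gate tied to drain, V_GS = V_DS ≥ V_GS − V_th, so the device is in saturation.
KCL at the drain: ½ k_n (V_GS − V_th)² = (V_DD − V_GS)/R.
Let x = V_GS − 0.767. Then 27.1 x² + x − 12.63 = 0, giving x = 0.664 V (positive root), so V_GS = 1.43 V.
I_D = (V_DD − V_GS)/R = (13.4 − 1.43) / 17 = 0.704 mA.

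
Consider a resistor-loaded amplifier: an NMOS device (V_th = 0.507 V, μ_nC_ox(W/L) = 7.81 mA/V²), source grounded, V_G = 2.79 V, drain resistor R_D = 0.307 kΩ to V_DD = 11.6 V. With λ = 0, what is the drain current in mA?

I_D = 20.4 mA

V_GS = V_G = 2.79 V, so V_ov = 2.79 − 0.507 = 2.28 V.
Assume saturation: I_D = ½ k_n V_ov² = 0.5 × 7.81 × 2.28² = 20.4 mA, giving V_DS = V_DD − I_D R_D = 11.6 − 20.4 × 0.307 = 5.35 V.
V_DS = 5.35 V ≥ V_ov = 2.28 V, confirming saturation.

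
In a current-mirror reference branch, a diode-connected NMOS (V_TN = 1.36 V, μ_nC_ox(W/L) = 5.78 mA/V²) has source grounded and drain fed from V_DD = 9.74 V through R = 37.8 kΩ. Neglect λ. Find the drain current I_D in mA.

I_D = 0.214 mA

With gate tied to drain, V_GS = V_DS ≥ V_GS − V_TN, so the device is in saturation.
KCL at the drain: ½ k_n (V_GS − V_TN)² = (V_DD − V_GS)/R.
Let x = V_GS − 1.36. Then 109 x² + x − 8.38 = 0, giving x = 0.272 V (positive root), so V_GS = 1.63 V.
I_D = (V_DD − V_GS)/R = (9.74 − 1.63) / 37.8 = 0.214 mA.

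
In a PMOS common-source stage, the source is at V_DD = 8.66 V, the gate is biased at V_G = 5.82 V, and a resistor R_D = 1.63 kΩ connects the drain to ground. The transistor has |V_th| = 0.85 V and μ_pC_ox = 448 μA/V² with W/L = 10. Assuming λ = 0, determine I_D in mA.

I_D = 4.91 mA

V_SG = V_DD − V_G = 8.66 − 5.82 = 2.84 V, so V_ov = 2.84 − 0.85 = 1.99 V.
k_p = μ_pC_ox · (W/L) = 4.48 mA/V².
Assume saturation: I_D = ½ k_p V_ov² = 0.5 × 4.48 × 1.99² = 8.87 mA, giving V_SD = V_DD − I_D R_D = 8.66 − 8.87 × 1.63 = -5.8 V.
But -5.8 V < V_ov = 1.99 V, so the device is actually in triode.
In triode I_D = k_p[V_ov V_SD − ½ V_SD²] and I_D = (V_DD − V_SD)/R_D. Equating: 3.65 V_SD² − 15.53 V_SD + 8.66 = 0, giving V_SD = 0.66 V (the root below V_ov).
I_D = (8.66 − 0.66) / 1.63 = 4.91 mA.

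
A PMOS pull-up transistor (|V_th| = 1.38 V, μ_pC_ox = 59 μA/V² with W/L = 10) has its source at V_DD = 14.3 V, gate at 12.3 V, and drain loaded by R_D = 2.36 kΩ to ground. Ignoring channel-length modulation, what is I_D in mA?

V_SG = V_DD − V_G = 14.3 − 12.3 = 2 V, so V_ov = 2 − 1.38 = 0.62 V.
k_p = μ_pC_ox · (W/L) = 0.59 mA/V².
Assume saturation: I_D = ½ k_p V_ov² = 0.5 × 0.59 × 0.62² = 0.113 mA, giving V_SD = V_DD − I_D R_D = 14.3 − 0.113 × 2.36 = 14 V.
V_SD = 14 V ≥ V_ov = 0.62 V, confirming saturation.

I_D = 0.113 mA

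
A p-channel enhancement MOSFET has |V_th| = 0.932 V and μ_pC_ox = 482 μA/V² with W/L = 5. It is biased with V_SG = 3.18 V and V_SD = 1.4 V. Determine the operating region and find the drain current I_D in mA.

Triode; I_D = 5.22 mA

k_p = μ_pC_ox · (W/L) = 2.41 mA/V².
V_ov = V_SG − |V_th| = 3.18 − 0.932 = 2.25 V.
Since V_SD = 1.4 V < V_ov = 2.25 V, the device is in the triode region.
I_D = k_p [V_ov · V_SD − ½ V_SD²] = 2.41 × [2.25 × 1.4 − 0.5 × 1.4²] = 5.22 mA.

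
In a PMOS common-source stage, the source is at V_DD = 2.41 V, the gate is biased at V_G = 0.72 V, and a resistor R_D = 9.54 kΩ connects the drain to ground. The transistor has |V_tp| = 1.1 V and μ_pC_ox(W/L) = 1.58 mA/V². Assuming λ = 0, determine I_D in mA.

I_D = 0.219 mA

V_SG = V_DD − V_G = 2.41 − 0.72 = 1.69 V, so V_ov = 1.69 − 1.1 = 0.59 V.
Assume saturation: I_D = ½ k_p V_ov² = 0.5 × 1.58 × 0.59² = 0.275 mA, giving V_SD = V_DD − I_D R_D = 2.41 − 0.275 × 9.54 = -0.213 V.
But -0.213 V < V_ov = 0.59 V, so the device is actually in triode.
In triode I_D = k_p[V_ov V_SD − ½ V_SD²] and I_D = (V_DD − V_SD)/R_D. Equating: 7.54 V_SD² − 9.893 V_SD + 2.41 = 0, giving V_SD = 0.323 V (the root below V_ov).
I_D = (2.41 − 0.323) / 9.54 = 0.219 mA.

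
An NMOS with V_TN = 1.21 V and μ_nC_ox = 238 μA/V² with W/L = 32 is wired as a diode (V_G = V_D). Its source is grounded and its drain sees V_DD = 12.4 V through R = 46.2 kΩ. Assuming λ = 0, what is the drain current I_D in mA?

With gate tied to drain, V_GS = V_DS ≥ V_GS − V_TN, so the device is in saturation.
k_n = μ_nC_ox · (W/L) = 7.616 mA/V².
KCL at the drain: ½ k_n (V_GS − V_TN)² = (V_DD − V_GS)/R.
Let x = V_GS − 1.21. Then 176 x² + x − 11.19 = 0, giving x = 0.249 V (positive root), so V_GS = 1.46 V.
I_D = (V_DD − V_GS)/R = (12.4 − 1.46) / 46.2 = 0.237 mA.

I_D = 0.237 mA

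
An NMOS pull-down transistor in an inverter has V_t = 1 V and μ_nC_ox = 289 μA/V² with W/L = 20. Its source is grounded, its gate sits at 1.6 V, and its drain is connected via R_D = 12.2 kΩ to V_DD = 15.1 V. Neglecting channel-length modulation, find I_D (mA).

V_GS = V_G = 1.6 V, so V_ov = 1.6 − 1 = 0.6 V.
k_n = μ_nC_ox · (W/L) = 5.78 mA/V².
Assume saturation: I_D = ½ k_n V_ov² = 0.5 × 5.78 × 0.6² = 1.04 mA, giving V_DS = V_DD − I_D R_D = 15.1 − 1.04 × 12.2 = 2.41 V.
V_DS = 2.41 V ≥ V_ov = 0.6 V, confirming saturation.

I_D = 1.04 mA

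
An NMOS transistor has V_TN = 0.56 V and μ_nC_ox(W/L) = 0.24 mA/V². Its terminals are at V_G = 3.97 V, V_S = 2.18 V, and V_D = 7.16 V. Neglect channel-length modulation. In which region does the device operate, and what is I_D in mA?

V_GS = V_G − V_S = 3.97 − 2.18 = 1.79 V; V_DS = V_D − V_S = 7.16 − 2.18 = 4.98 V.
V_ov = V_GS − V_TN = 1.79 − 0.56 = 1.23 V.
Since V_DS = 4.98 V ≥ V_ov = 1.23 V, the device is in saturation.
I_D = ½ k_n V_ov² = 0.5 × 0.24 × 1.23² = 0.182 mA.

Saturation; I_D = 0.182 mA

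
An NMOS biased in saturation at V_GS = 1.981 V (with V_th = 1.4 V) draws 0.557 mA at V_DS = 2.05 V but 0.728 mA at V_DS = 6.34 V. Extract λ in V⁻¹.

With V_GS fixed, I_D ∝ (1 + λ V_DS) in saturation, so I_D2/I_D1 = (1 + λ V_DS2)/(1 + λ V_DS1).
0.728/0.557 = 1.307 = (1 + 6.34 λ)/(1 + 2.05 λ).
Solving: λ (I_D1 V_DS2 − I_D2 V_DS1) = I_D2 − I_D1, so λ = (0.728 − 0.557) / (0.557 × 6.34 − 0.728 × 2.05) = 0.171 / 2.04 = 0.0839 V⁻¹.

λ = 0.0839 V⁻¹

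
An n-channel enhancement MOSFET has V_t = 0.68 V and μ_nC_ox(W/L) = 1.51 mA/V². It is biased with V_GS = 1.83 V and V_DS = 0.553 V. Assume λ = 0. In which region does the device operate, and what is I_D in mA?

Triode; I_D = 0.729 mA

V_ov = V_GS − V_t = 1.83 − 0.68 = 1.15 V.
Since V_DS = 0.553 V < V_ov = 1.15 V, the device is in the triode region.
I_D = k_n [V_ov · V_DS − ½ V_DS²] = 1.51 × [1.15 × 0.553 − 0.5 × 0.553²] = 0.729 mA.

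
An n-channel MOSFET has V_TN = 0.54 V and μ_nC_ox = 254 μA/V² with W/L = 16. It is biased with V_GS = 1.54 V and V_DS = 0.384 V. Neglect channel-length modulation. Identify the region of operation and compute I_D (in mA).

k_n = μ_nC_ox · (W/L) = 4.064 mA/V².
V_ov = V_GS − V_TN = 1.54 − 0.54 = 1 V.
Since V_DS = 0.384 V < V_ov = 1 V, the device is in the triode region.
I_D = k_n [V_ov · V_DS − ½ V_DS²] = 4.064 × [1 × 0.384 − 0.5 × 0.384²] = 1.26 mA.

Triode; I_D = 1.26 mA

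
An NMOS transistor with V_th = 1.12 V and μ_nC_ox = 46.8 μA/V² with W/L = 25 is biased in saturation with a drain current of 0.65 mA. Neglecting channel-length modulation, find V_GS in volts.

V_GS = 2.17 V

k_n = μ_nC_ox · (W/L) = 1.17 mA/V².
In saturation I_D = ½ k_n (V_GS − V_th)², so V_GS − V_th = √(2 I_D / k_n) = √(2 × 0.65 / 1.17) = 1.05 V.
V_GS = 1.12 + 1.05 = 2.17 V.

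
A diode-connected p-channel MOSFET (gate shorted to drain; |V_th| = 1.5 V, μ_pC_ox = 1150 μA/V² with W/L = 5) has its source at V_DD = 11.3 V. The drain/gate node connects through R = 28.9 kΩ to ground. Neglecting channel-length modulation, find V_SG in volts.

V_SG = 1.84 V

With gate tied to drain, V_SG = V_SD ≥ V_SG − |V_th|, so the device is in saturation.
k_p = μ_pC_ox · (W/L) = 5.75 mA/V².
KCL at the drain: ½ k_p (V_SG − |V_th|)² = (V_DD − V_SG)/R.
Let x = V_SG − 1.5. Then 83.1 x² + x − 9.8 = 0, giving x = 0.337 V (positive root), so V_SG = 1.84 V.
I_D = (V_DD − V_SG)/R = (11.3 − 1.84) / 28.9 = 0.327 mA.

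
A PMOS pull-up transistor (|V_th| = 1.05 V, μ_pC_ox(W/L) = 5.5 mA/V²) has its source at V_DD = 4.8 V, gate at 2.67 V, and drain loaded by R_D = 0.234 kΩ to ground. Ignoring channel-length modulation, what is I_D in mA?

V_SG = V_DD − V_G = 4.8 − 2.67 = 2.13 V, so V_ov = 2.13 − 1.05 = 1.08 V.
Assume saturation: I_D = ½ k_p V_ov² = 0.5 × 5.5 × 1.08² = 3.21 mA, giving V_SD = V_DD − I_D R_D = 4.8 − 3.21 × 0.234 = 4.05 V.
V_SD = 4.05 V ≥ V_ov = 1.08 V, confirming saturation.

I_D = 3.21 mA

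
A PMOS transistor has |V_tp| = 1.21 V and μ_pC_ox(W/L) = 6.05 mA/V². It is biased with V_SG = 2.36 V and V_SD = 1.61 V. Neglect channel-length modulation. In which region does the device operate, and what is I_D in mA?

Saturation; I_D = 4.00 mA

V_ov = V_SG − |V_tp| = 2.36 − 1.21 = 1.15 V.
Since V_SD = 1.61 V ≥ V_ov = 1.15 V, the device is in saturation.
I_D = ½ k_p V_ov² = 0.5 × 6.05 × 1.15² = 4 mA.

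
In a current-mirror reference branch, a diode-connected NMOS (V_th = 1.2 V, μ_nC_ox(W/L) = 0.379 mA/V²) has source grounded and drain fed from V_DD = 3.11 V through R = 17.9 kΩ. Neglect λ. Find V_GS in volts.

With gate tied to drain, V_GS = V_DS ≥ V_GS − V_th, so the device is in saturation.
KCL at the drain: ½ k_n (V_GS − V_th)² = (V_DD − V_GS)/R.
Let x = V_GS − 1.2. Then 3.39 x² + x − 1.91 = 0, giving x = 0.617 V (positive root), so V_GS = 1.82 V.
I_D = (V_DD − V_GS)/R = (3.11 − 1.82) / 17.9 = 0.0722 mA.

V_GS = 1.82 V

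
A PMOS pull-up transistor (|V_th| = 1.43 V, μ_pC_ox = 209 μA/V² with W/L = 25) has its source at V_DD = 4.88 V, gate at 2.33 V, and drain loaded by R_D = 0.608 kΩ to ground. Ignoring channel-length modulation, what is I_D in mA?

I_D = 3.28 mA

V_SG = V_DD − V_G = 4.88 − 2.33 = 2.55 V, so V_ov = 2.55 − 1.43 = 1.12 V.
k_p = μ_pC_ox · (W/L) = 5.225 mA/V².
Assume saturation: I_D = ½ k_p V_ov² = 0.5 × 5.225 × 1.12² = 3.28 mA, giving V_SD = V_DD − I_D R_D = 4.88 − 3.28 × 0.608 = 2.89 V.
V_SD = 2.89 V ≥ V_ov = 1.12 V, confirming saturation.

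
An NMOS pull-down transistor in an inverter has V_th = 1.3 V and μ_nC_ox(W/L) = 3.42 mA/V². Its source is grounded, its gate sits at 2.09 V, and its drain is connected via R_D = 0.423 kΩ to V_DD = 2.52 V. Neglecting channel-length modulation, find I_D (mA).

I_D = 1.07 mA

V_GS = V_G = 2.09 V, so V_ov = 2.09 − 1.3 = 0.79 V.
Assume saturation: I_D = ½ k_n V_ov² = 0.5 × 3.42 × 0.79² = 1.07 mA, giving V_DS = V_DD − I_D R_D = 2.52 − 1.07 × 0.423 = 2.07 V.
V_DS = 2.07 V ≥ V_ov = 0.79 V, confirming saturation.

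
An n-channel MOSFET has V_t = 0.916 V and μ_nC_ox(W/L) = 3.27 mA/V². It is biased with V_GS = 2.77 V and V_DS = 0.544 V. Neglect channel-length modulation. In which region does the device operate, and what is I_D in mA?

V_ov = V_GS − V_t = 2.77 − 0.916 = 1.85 V.
Since V_DS = 0.544 V < V_ov = 1.85 V, the device is in the triode region.
I_D = k_n [V_ov · V_DS − ½ V_DS²] = 3.27 × [1.85 × 0.544 − 0.5 × 0.544²] = 2.81 mA.

Triode; I_D = 2.81 mA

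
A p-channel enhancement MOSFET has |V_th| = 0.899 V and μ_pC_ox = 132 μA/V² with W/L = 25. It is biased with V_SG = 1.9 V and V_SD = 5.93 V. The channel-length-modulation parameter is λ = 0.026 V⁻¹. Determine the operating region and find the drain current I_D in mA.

Saturation; I_D = 1.91 mA

k_p = μ_pC_ox · (W/L) = 3.3 mA/V².
V_ov = V_SG − |V_th| = 1.9 − 0.899 = 1 V.
Since V_SD = 5.93 V ≥ V_ov = 1 V, the device is in saturation.
I_D = ½ k_p V_ov² (1 + λ V_SD) = 0.5 × 3.3 × 1² × (1 + 0.026 × 5.93) = 1.91 mA.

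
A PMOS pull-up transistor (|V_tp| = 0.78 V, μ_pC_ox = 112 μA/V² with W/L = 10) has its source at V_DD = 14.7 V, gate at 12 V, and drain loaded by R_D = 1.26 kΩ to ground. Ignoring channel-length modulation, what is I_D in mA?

I_D = 2.06 mA

V_SG = V_DD − V_G = 14.7 − 12 = 2.7 V, so V_ov = 2.7 − 0.78 = 1.92 V.
k_p = μ_pC_ox · (W/L) = 1.12 mA/V².
Assume saturation: I_D = ½ k_p V_ov² = 0.5 × 1.12 × 1.92² = 2.06 mA, giving V_SD = V_DD − I_D R_D = 14.7 − 2.06 × 1.26 = 12.1 V.
V_SD = 12.1 V ≥ V_ov = 1.92 V, confirming saturation.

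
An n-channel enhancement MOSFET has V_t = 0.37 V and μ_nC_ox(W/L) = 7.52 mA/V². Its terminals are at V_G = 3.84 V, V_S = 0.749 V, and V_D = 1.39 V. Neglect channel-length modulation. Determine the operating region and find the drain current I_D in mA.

V_GS = V_G − V_S = 3.84 − 0.749 = 3.09 V; V_DS = V_D − V_S = 1.39 − 0.749 = 0.641 V.
V_ov = V_GS − V_t = 3.09 − 0.37 = 2.72 V.
Since V_DS = 0.641 V < V_ov = 2.72 V, the device is in the triode region.
I_D = k_n [V_ov · V_DS − ½ V_DS²] = 7.52 × [2.72 × 0.641 − 0.5 × 0.641²] = 11.6 mA.

Triode; I_D = 11.6 mA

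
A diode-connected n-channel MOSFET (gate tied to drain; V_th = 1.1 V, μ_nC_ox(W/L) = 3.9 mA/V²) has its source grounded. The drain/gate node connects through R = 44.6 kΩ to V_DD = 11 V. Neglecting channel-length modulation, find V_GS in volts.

V_GS = 1.43 V

With gate tied to drain, V_GS = V_DS ≥ V_GS − V_th, so the device is in saturation.
KCL at the drain: ½ k_n (V_GS − V_th)² = (V_DD − V_GS)/R.
Let x = V_GS − 1.1. Then 87 x² + x − 9.9 = 0, giving x = 0.332 V (positive root), so V_GS = 1.43 V.
I_D = (V_DD − V_GS)/R = (11 − 1.43) / 44.6 = 0.215 mA.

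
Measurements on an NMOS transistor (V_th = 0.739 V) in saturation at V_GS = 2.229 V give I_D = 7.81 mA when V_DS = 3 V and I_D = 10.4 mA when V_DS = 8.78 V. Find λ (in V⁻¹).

λ = 0.0693 V⁻¹

With V_GS fixed, I_D ∝ (1 + λ V_DS) in saturation, so I_D2/I_D1 = (1 + λ V_DS2)/(1 + λ V_DS1).
10.4/7.81 = 1.332 = (1 + 8.78 λ)/(1 + 3 λ).
Solving: λ (I_D1 V_DS2 − I_D2 V_DS1) = I_D2 − I_D1, so λ = (10.4 − 7.81) / (7.81 × 8.78 − 10.4 × 3) = 2.59 / 37.4 = 0.0693 V⁻¹.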